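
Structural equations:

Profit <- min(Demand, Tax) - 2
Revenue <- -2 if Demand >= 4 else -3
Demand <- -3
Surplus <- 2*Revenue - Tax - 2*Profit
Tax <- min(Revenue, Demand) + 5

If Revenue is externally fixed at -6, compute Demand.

Under do(Revenue=-6), the mechanism Revenue <- -2 if Demand >= 4 else -3 is discarded; Revenue is fixed at -6.
Demand is not downstream of the intervention, so its value is determined by the original equations.

-3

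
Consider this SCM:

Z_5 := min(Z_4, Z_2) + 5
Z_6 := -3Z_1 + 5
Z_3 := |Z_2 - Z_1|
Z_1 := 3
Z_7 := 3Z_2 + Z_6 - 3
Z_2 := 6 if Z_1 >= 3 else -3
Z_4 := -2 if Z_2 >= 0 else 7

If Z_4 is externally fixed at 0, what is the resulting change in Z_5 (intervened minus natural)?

Intervening sets Z_4 = 0 and removes its equation (Z_4 := -2 if Z_2 >= 0 else 7).
Z_2 = 6 if Z_1 >= 3 else -3  [with Z_1=3]  = 6
Z_5 = min(Z_4, Z_2) + 5  [with Z_4=0, Z_2=6]  = 5
Without intervention: Z_2 = 6 if Z_1 >= 3 else -3  [with Z_1=3]  = 6; Z_4 = -2 if Z_2 >= 0 else 7  [with Z_2=6]  = -2; Z_5 = min(Z_4, Z_2) + 5  [with Z_4=-2, Z_2=6]  = 3.
Change = 5 − 3 = 2.

2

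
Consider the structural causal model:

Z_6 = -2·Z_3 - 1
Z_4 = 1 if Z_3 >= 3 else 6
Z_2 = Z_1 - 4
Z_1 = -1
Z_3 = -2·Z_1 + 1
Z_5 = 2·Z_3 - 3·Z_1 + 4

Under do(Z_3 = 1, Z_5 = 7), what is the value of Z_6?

-3

Setting Z_3 = 1, Z_5 = 7 by intervention discards those variables' equations.
Z_6 = -2·Z_3 - 1  [with Z_3=1]  = -3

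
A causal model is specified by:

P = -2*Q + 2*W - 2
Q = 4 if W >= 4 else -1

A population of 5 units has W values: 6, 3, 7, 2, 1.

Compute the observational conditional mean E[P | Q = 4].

Observing Q=4 restricts to units where Q's equation naturally yields 4: W ∈ {6, 7}. In that subpopulation P = 2, 4, mean 3.

3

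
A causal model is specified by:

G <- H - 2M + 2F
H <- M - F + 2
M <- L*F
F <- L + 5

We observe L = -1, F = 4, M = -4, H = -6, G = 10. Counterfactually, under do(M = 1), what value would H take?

-1

The intervention breaks the incoming arrows to M: M <- L*F no longer applies, and M = 1.
F = L + 5  [with L=-1]  = 4
H = M - F + 2  [with M=1, F=4]  = -1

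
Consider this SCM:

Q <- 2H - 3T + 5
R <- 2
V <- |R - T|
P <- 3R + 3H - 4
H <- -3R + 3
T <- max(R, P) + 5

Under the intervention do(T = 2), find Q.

-7

Intervening sets T = 2 and removes its equation (T <- max(R, P) + 5).
H = -3R + 3  [with R=2]  = -3
Q = 2H - 3T + 5  [with H=-3, T=2]  = -7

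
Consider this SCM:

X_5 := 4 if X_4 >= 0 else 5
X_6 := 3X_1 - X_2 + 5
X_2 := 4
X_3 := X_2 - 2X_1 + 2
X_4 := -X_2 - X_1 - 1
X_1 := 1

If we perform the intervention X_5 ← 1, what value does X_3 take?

do(X_5=1) replaces the equation X_5 := 4 if X_4 >= 0 else 5 with the constant X_5 = 1.
X_3 is not downstream of the intervention, so its value is determined by the original equations.
X_3 = X_2 - 2X_1 + 2  [with X_2=4, X_1=1]  = 4

4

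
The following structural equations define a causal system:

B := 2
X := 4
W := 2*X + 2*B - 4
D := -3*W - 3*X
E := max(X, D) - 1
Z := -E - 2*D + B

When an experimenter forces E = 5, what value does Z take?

69

The intervention breaks the incoming arrows to E: E := max(X, D) - 1 no longer applies, and E = 5.
W = 2*X + 2*B - 4  [with X=4, B=2]  = 8
D = -3*W - 3*X  [with W=8, X=4]  = -36
Z = -E - 2*D + B  [with E=5, D=-36, B=2]  = 69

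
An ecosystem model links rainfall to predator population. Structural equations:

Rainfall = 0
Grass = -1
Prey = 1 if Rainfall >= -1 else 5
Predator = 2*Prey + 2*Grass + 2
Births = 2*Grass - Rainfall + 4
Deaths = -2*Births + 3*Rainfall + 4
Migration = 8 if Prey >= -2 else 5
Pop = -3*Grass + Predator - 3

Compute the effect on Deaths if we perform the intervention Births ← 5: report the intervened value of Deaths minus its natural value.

-6

The intervention breaks the incoming arrows to Births: Births = 2*Grass - Rainfall + 4 no longer applies, and Births = 5.
Deaths = -2*Births + 3*Rainfall + 4  [with Births=5, Rainfall=0]  = -6
Without intervention: Births = 2*Grass - Rainfall + 4  [with Grass=-1, Rainfall=0]  = 2; Deaths = -2*Births + 3*Rainfall + 4  [with Births=2, Rainfall=0]  = 0.
Change = -6 − 0 = -6.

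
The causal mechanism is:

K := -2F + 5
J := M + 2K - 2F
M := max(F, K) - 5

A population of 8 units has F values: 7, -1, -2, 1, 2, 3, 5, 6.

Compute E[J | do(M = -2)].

-7.75

do(M=-2) breaks M's dependence on F. With M=-2 fixed, J across the units is -34, 14, 20, 2, -4, -10, -22, -28, mean -7.75.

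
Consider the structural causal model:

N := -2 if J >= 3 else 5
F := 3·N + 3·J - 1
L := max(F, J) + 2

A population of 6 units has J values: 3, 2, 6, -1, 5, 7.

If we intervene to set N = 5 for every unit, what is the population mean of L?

27

The intervention sets N=5 in all 6 units regardless of J. Recomputing L per unit gives 25, 22, 34, 13, 31, 37; average 27.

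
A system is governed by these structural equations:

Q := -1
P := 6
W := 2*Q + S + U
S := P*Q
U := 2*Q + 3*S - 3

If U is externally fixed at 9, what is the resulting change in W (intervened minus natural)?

32

Intervening sets U = 9 and removes its equation (U := 2*Q + 3*S - 3).
S = P*Q  [with P=6, Q=-1]  = -6
W = 2*Q + S + U  [with Q=-1, S=-6, U=9]  = 1
Without intervention: S = P*Q  [with P=6, Q=-1]  = -6; U = 2*Q + 3*S - 3  [with Q=-1, S=-6]  = -23; W = 2*Q + S + U  [with Q=-1, S=-6, U=-23]  = -31.
Change = 1 − (-31) = 32.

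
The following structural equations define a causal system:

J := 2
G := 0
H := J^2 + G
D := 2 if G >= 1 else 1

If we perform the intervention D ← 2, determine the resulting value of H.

4

Under do(D=2), the mechanism D := 2 if G >= 1 else 1 is discarded; D is fixed at 2.
Since H is not a descendant of the intervened variable, it is unaffected.
H = J^2 + G  [with J=2, G=0]  = 4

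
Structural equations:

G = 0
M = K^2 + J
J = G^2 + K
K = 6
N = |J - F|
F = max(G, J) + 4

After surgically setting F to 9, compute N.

3

Intervening sets F = 9 and removes its equation (F = max(G, J) + 4).
J = G^2 + K  [with G=0, K=6]  = 6
N = |J - F|  [with J=6, F=9]  = 3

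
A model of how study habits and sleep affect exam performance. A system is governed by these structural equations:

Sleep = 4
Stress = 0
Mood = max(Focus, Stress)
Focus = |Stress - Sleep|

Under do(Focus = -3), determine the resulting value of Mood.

The intervention breaks the incoming arrows to Focus: Focus = |Stress - Sleep| no longer applies, and Focus = -3.
Mood = max(Focus, Stress)  [with Focus=-3, Stress=0]  = 0

0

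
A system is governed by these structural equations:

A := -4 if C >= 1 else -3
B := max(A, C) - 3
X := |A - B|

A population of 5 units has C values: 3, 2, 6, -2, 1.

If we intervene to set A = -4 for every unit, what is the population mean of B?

-1

Under do(A=-4), A's equation is replaced by A=-4 for every unit. Per-unit B: 0, -1, 3, -5, -2. Mean = -1.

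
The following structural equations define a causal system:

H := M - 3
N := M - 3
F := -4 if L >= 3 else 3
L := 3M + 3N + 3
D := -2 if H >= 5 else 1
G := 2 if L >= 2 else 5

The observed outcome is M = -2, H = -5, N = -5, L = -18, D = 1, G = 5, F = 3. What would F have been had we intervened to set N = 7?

-4

The intervention breaks the incoming arrows to N: N := M - 3 no longer applies, and N = 7.
L = 3M + 3N + 3  [with M=-2, N=7]  = 18
F = -4 if L >= 3 else 3  [with L=18]  = -4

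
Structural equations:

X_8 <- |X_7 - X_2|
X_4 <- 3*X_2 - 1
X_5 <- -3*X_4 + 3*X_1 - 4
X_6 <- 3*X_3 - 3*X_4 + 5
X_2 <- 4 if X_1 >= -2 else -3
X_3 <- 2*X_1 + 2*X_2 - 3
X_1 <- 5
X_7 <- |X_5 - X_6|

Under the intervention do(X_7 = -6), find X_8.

do(X_7=-6) replaces the equation X_7 <- |X_5 - X_6| with the constant X_7 = -6.
X_2 = 4 if X_1 >= -2 else -3  [with X_1=5]  = 4
X_8 = |X_7 - X_2|  [with X_7=-6, X_2=4]  = 10

10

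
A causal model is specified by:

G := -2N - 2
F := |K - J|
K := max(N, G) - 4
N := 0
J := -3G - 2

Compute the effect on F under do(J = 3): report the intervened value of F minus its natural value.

-1

Intervening sets J = 3 and removes its equation (J := -3G - 2).
G = -2N - 2  [with N=0]  = -2
K = max(N, G) - 4  [with N=0, G=-2]  = -4
F = |K - J|  [with K=-4, J=3]  = 7
Without intervention: G = -2N - 2  [with N=0]  = -2; K = max(N, G) - 4  [with N=0, G=-2]  = -4; J = -3G - 2  [with G=-2]  = 4; F = |K - J|  [with K=-4, J=4]  = 8.
Change = 7 − 8 = -1.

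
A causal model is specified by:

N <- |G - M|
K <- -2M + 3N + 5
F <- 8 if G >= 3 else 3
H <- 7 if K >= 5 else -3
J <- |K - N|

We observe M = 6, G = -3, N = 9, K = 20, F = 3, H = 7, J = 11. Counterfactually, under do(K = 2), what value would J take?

7

The intervention breaks the incoming arrows to K: K <- -2M + 3N + 5 no longer applies, and K = 2.
N = |G - M|  [with G=-3, M=6]  = 9
J = |K - N|  [with K=2, N=9]  = 7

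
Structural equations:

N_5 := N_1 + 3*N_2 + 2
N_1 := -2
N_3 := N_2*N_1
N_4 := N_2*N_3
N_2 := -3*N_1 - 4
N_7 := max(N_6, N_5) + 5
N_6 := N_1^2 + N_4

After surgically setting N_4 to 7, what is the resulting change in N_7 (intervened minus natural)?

5

The intervention breaks the incoming arrows to N_4: N_4 := N_2*N_3 no longer applies, and N_4 = 7.
N_2 = -3*N_1 - 4  [with N_1=-2]  = 2
N_5 = N_1 + 3*N_2 + 2  [with N_1=-2, N_2=2]  = 6
N_6 = N_1^2 + N_4  [with N_1=-2, N_4=7]  = 11
N_7 = max(N_6, N_5) + 5  [with N_6=11, N_5=6]  = 16
Without intervention: N_2 = -3*N_1 - 4  [with N_1=-2]  = 2; N_3 = N_2*N_1  [with N_2=2, N_1=-2]  = -4; N_4 = N_2*N_3  [with N_2=2, N_3=-4]  = -8; N_5 = N_1 + 3*N_2 + 2  [with N_1=-2, N_2=2]  = 6; N_6 = N_1^2 + N_4  [with N_1=-2, N_4=-8]  = -4; N_7 = max(N_6, N_5) + 5  [with N_6=-4, N_5=6]  = 11.
Change = 16 − 11 = 5.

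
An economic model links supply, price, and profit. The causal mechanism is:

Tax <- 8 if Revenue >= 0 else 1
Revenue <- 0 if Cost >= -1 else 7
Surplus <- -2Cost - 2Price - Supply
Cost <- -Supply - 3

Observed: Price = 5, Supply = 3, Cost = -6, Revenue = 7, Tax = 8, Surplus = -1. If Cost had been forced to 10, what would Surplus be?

-33

The intervention breaks the incoming arrows to Cost: Cost <- -Supply - 3 no longer applies, and Cost = 10.
Surplus = -2Cost - 2Price - Supply  [with Cost=10, Price=5, Supply=3]  = -33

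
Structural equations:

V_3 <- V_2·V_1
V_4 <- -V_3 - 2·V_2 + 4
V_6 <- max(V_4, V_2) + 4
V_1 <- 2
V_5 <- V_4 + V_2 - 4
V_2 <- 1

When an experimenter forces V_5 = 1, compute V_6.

5

The intervention breaks the incoming arrows to V_5: V_5 <- V_4 + V_2 - 4 no longer applies, and V_5 = 1.
Since V_6 is not a descendant of the intervened variable, it is unaffected.
V_3 = V_2·V_1  [with V_2=1, V_1=2]  = 2
V_4 = -V_3 - 2·V_2 + 4  [with V_3=2, V_2=1]  = 0
V_6 = max(V_4, V_2) + 4  [with V_4=0, V_2=1]  = 5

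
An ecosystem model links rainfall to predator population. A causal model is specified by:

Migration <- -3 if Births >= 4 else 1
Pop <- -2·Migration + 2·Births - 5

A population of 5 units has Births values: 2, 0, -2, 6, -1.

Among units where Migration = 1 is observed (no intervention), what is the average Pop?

-7.5

Conditioning on Migration=1 selects the 4 unit(s) with Births ∈ {2, 0, -2, -1}. Their Pop values: -3, -7, -11, -9. Mean = -7.5.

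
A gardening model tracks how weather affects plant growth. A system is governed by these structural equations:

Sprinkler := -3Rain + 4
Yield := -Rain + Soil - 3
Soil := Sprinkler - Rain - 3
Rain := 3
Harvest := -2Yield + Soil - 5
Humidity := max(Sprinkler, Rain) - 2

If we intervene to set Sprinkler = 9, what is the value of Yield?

-3

do(Sprinkler=9) replaces the equation Sprinkler := -3Rain + 4 with the constant Sprinkler = 9.
Soil = Sprinkler - Rain - 3  [with Sprinkler=9, Rain=3]  = 3
Yield = -Rain + Soil - 3  [with Rain=3, Soil=3]  = -3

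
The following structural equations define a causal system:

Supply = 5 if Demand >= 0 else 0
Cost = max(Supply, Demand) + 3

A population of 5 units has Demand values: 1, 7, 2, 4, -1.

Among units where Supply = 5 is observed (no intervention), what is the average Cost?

E[Cost|Supply=5] averages over only the 4 units with Supply=5 (Demand = 1, 7, 2, 4): Cost = 8, 10, 8, 8, mean 8.5.

8.5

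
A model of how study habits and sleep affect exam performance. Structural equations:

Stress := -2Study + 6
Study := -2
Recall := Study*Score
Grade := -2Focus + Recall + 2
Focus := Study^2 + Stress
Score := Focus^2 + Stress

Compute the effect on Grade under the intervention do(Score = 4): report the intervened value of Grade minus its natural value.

404

Under do(Score=4), the mechanism Score := Focus^2 + Stress is discarded; Score is fixed at 4.
Stress = -2Study + 6  [with Study=-2]  = 10
Focus = Study^2 + Stress  [with Study=-2, Stress=10]  = 14
Recall = Study*Score  [with Study=-2, Score=4]  = -8
Grade = -2Focus + Recall + 2  [with Focus=14, Recall=-8]  = -34
Without intervention: Stress = -2Study + 6  [with Study=-2]  = 10; Focus = Study^2 + Stress  [with Study=-2, Stress=10]  = 14; Score = Focus^2 + Stress  [with Focus=14, Stress=10]  = 206; Recall = Study*Score  [with Study=-2, Score=206]  = -412; Grade = -2Focus + Recall + 2  [with Focus=14, Recall=-412]  = -438.
Change = -34 − (-438) = 404.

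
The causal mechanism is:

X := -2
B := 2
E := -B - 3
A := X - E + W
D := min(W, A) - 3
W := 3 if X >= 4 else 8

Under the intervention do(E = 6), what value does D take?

The intervention breaks the incoming arrows to E: E := -B - 3 no longer applies, and E = 6.
W = 3 if X >= 4 else 8  [with X=-2]  = 8
A = X - E + W  [with X=-2, E=6, W=8]  = 0
D = min(W, A) - 3  [with W=8, A=0]  = -3

-3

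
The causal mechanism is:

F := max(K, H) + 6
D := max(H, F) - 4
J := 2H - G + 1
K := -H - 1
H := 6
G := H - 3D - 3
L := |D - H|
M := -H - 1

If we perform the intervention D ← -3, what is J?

1

do(D=-3) replaces the equation D := max(H, F) - 4 with the constant D = -3.
G = H - 3D - 3  [with H=6, D=-3]  = 12
J = 2H - G + 1  [with H=6, G=12]  = 1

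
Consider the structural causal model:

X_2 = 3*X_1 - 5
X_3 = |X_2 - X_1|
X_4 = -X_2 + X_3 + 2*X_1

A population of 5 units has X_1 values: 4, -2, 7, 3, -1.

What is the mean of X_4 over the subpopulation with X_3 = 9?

E[X_4|X_3=9] averages over only the 2 units with X_3=9 (X_1 = -2, 7): X_4 = 16, 7, mean 11.5.

11.5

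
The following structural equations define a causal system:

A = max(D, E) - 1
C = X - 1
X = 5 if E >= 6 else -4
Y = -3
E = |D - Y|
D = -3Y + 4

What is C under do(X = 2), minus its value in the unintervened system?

Under do(X=2), the mechanism X = 5 if E >= 6 else -4 is discarded; X is fixed at 2.
C = X - 1  [with X=2]  = 1
Without intervention: D = -3Y + 4  [with Y=-3]  = 13; E = |D - Y|  [with D=13, Y=-3]  = 16; X = 5 if E >= 6 else -4  [with E=16]  = 5; C = X - 1  [with X=5]  = 4.
Change = 1 − 4 = -3.

-3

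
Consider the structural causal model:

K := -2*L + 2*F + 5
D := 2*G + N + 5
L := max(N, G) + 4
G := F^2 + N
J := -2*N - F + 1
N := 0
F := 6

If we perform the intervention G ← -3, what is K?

9

The intervention breaks the incoming arrows to G: G := F^2 + N no longer applies, and G = -3.
L = max(N, G) + 4  [with N=0, G=-3]  = 4
K = -2*L + 2*F + 5  [with L=4, F=6]  = 9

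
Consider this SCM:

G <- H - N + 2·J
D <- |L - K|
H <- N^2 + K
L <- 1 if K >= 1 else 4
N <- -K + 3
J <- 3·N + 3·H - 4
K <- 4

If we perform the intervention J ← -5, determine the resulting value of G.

-4

Intervening sets J = -5 and removes its equation (J <- 3·N + 3·H - 4).
N = -K + 3  [with K=4]  = -1
H = N^2 + K  [with N=-1, K=4]  = 5
G = H - N + 2·J  [with H=5, N=-1, J=-5]  = -4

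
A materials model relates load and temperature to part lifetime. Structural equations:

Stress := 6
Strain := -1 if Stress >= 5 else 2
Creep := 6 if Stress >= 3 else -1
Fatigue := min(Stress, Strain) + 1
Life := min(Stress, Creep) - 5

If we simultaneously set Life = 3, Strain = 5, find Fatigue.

Setting Life = 3, Strain = 5 by intervention discards those variables' equations.
Fatigue = min(Stress, Strain) + 1  [with Stress=6, Strain=5]  = 6

6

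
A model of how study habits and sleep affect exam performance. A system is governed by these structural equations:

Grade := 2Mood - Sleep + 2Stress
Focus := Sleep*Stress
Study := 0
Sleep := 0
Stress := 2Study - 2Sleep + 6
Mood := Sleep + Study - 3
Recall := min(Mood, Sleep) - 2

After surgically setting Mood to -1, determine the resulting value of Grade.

10

Under do(Mood=-1), the mechanism Mood := Sleep + Study - 3 is discarded; Mood is fixed at -1.
Stress = 2Study - 2Sleep + 6  [with Study=0, Sleep=0]  = 6
Grade = 2Mood - Sleep + 2Stress  [with Mood=-1, Sleep=0, Stress=6]  = 10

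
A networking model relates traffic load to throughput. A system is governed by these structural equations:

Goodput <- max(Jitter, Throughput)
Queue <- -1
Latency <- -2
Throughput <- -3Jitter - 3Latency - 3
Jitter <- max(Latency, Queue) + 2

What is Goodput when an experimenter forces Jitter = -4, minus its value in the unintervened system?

14

do(Jitter=-4) replaces the equation Jitter <- max(Latency, Queue) + 2 with the constant Jitter = -4.
Throughput = -3Jitter - 3Latency - 3  [with Jitter=-4, Latency=-2]  = 15
Goodput = max(Jitter, Throughput)  [with Jitter=-4, Throughput=15]  = 15
Without intervention: Jitter = max(Latency, Queue) + 2  [with Latency=-2, Queue=-1]  = 1; Throughput = -3Jitter - 3Latency - 3  [with Jitter=1, Latency=-2]  = 0; Goodput = max(Jitter, Throughput)  [with Jitter=1, Throughput=0]  = 1.
Change = 15 − 1 = 14.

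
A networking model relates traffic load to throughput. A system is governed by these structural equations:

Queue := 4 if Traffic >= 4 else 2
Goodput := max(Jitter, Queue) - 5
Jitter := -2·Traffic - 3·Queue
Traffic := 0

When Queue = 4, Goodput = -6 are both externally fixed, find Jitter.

-12

The joint intervention fixes Queue = 4, Goodput = -6, removing each variable's own equation.
Jitter = -2·Traffic - 3·Queue  [with Traffic=0, Queue=4]  = -12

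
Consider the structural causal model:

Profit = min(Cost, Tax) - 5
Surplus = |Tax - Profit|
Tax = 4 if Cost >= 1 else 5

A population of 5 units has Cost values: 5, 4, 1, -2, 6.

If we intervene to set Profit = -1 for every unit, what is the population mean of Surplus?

5.2

The intervention sets Profit=-1 in all 5 units regardless of Cost. Recomputing Surplus per unit gives 5, 5, 5, 6, 5; average 5.2.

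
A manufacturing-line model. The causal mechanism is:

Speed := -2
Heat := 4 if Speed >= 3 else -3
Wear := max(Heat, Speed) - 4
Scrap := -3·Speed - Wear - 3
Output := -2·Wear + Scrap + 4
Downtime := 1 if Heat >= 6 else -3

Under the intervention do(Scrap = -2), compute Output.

14

Intervening sets Scrap = -2 and removes its equation (Scrap := -3·Speed - Wear - 3).
Heat = 4 if Speed >= 3 else -3  [with Speed=-2]  = -3
Wear = max(Heat, Speed) - 4  [with Heat=-3, Speed=-2]  = -6
Output = -2·Wear + Scrap + 4  [with Wear=-6, Scrap=-2]  = 14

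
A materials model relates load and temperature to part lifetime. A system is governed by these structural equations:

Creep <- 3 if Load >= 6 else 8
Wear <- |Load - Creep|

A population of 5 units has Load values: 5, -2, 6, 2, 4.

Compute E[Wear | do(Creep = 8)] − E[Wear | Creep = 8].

-0.75

Under do(Creep=8), Creep's equation is replaced by Creep=8 for every unit. Per-unit Wear: 3, 10, 2, 6, 4. Mean = 5.
Observing Creep=8 restricts to units where Creep's equation naturally yields 8: Load ∈ {5, -2, 2, 4}. In that subpopulation Wear = 3, 10, 6, 4, mean 5.75.
Difference = 5 − 5.75 = -0.75.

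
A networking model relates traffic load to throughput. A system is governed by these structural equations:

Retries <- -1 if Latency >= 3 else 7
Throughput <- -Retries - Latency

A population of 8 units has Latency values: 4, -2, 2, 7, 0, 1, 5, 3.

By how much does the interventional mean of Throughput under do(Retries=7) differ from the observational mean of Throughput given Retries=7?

The intervention sets Retries=7 in all 8 units regardless of Latency. Recomputing Throughput per unit gives -11, -5, -9, -14, -7, -8, -12, -10; average -9.5.
E[Throughput|Retries=7] averages over only the 4 units with Retries=7 (Latency = -2, 2, 0, 1): Throughput = -5, -9, -7, -8, mean -7.25.
Difference = -9.5 − (-7.25) = -2.25.

-2.25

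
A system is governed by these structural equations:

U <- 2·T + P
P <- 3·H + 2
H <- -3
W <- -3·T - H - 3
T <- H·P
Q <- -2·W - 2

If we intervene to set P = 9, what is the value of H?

-3

Under do(P=9), the mechanism P <- 3·H + 2 is discarded; P is fixed at 9.
H is not downstream of the intervention, so its value is determined by the original equations.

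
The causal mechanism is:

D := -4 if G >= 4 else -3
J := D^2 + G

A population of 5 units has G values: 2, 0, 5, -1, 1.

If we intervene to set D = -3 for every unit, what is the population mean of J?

10.4

Under do(D=-3), D's equation is replaced by D=-3 for every unit. Per-unit J: 11, 9, 14, 8, 10. Mean = 10.4.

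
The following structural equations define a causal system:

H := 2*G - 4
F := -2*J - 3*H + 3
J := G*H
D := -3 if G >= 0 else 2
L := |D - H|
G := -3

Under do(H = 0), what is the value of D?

2

Under do(H=0), the mechanism H := 2*G - 4 is discarded; H is fixed at 0.
Since D is not a descendant of the intervened variable, it is unaffected.
D = -3 if G >= 0 else 2  [with G=-3]  = 2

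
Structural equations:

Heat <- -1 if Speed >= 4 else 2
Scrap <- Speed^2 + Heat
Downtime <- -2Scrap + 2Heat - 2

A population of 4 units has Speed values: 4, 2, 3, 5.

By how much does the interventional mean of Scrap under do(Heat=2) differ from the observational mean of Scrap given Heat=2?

Every unit gets Heat=2 under the intervention. Scrap values become 18, 6, 11, 27; E[Scrap|do(Heat=2)] = 15.5.
E[Scrap|Heat=2] averages over only the 2 units with Heat=2 (Speed = 2, 3): Scrap = 6, 11, mean 8.5.
Difference = 15.5 − 8.5 = 7.

7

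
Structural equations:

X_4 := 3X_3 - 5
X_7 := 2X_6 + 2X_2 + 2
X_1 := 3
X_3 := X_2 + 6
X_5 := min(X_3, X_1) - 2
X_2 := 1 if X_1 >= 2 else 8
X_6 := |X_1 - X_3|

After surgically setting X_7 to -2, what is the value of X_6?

4

Intervening sets X_7 = -2 and removes its equation (X_7 := 2X_6 + 2X_2 + 2).
Since X_6 is not a descendant of the intervened variable, it is unaffected.
X_2 = 1 if X_1 >= 2 else 8  [with X_1=3]  = 1
X_3 = X_2 + 6  [with X_2=1]  = 7
X_6 = |X_1 - X_3|  [with X_1=3, X_3=7]  = 4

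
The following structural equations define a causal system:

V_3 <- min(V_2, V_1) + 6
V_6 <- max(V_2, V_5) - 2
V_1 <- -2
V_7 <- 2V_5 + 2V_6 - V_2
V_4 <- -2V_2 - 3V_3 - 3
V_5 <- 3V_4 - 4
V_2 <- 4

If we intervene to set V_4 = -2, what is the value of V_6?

Under do(V_4=-2), the mechanism V_4 <- -2V_2 - 3V_3 - 3 is discarded; V_4 is fixed at -2.
V_5 = 3V_4 - 4  [with V_4=-2]  = -10
V_6 = max(V_2, V_5) - 2  [with V_2=4, V_5=-10]  = 2

2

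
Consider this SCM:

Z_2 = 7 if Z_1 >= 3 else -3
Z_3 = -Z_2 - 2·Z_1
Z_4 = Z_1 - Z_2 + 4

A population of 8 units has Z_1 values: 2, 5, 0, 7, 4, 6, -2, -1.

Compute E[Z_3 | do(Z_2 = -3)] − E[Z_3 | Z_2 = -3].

-5.75

The intervention sets Z_2=-3 in all 8 units regardless of Z_1. Recomputing Z_3 per unit gives -1, -7, 3, -11, -5, -9, 7, 5; average -2.25.
Conditioning on Z_2=-3 selects the 4 unit(s) with Z_1 ∈ {2, 0, -2, -1}. Their Z_3 values: -1, 3, 7, 5. Mean = 3.5.
Difference = -2.25 − 3.5 = -5.75.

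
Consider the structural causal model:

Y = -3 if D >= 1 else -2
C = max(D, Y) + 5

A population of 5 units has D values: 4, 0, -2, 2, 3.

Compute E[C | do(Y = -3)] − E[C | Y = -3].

-1.6

Under do(Y=-3), Y's equation is replaced by Y=-3 for every unit. Per-unit C: 9, 5, 3, 7, 8. Mean = 6.4.
Conditioning on Y=-3 selects the 3 unit(s) with D ∈ {4, 2, 3}. Their C values: 9, 7, 8. Mean = 8.
Difference = 6.4 − 8 = -1.6.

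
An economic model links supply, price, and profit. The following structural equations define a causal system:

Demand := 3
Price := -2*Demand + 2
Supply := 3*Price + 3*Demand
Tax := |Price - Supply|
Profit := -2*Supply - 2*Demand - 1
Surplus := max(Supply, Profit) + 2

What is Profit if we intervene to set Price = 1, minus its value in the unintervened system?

do(Price=1) replaces the equation Price := -2*Demand + 2 with the constant Price = 1.
Supply = 3*Price + 3*Demand  [with Price=1, Demand=3]  = 12
Profit = -2*Supply - 2*Demand - 1  [with Supply=12, Demand=3]  = -31
Without intervention: Price = -2*Demand + 2  [with Demand=3]  = -4; Supply = 3*Price + 3*Demand  [with Price=-4, Demand=3]  = -3; Profit = -2*Supply - 2*Demand - 1  [with Supply=-3, Demand=3]  = -1.
Change = -31 − (-1) = -30.

-30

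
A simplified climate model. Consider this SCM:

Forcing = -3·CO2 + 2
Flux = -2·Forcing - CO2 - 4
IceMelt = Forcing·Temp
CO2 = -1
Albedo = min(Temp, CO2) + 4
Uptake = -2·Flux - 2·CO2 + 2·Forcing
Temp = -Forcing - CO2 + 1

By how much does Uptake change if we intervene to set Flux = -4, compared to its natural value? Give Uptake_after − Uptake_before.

-18

Intervening sets Flux = -4 and removes its equation (Flux = -2·Forcing - CO2 - 4).
Forcing = -3·CO2 + 2  [with CO2=-1]  = 5
Uptake = -2·Flux - 2·CO2 + 2·Forcing  [with Flux=-4, CO2=-1, Forcing=5]  = 20
Without intervention: Forcing = -3·CO2 + 2  [with CO2=-1]  = 5; Flux = -2·Forcing - CO2 - 4  [with Forcing=5, CO2=-1]  = -13; Uptake = -2·Flux - 2·CO2 + 2·Forcing  [with Flux=-13, CO2=-1, Forcing=5]  = 38.
Change = 20 − 38 = -18.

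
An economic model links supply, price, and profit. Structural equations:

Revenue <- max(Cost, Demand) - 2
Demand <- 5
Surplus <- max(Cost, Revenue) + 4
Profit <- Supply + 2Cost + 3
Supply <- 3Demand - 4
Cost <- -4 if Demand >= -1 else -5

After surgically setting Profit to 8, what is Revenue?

3

The intervention breaks the incoming arrows to Profit: Profit <- Supply + 2Cost + 3 no longer applies, and Profit = 8.
Since Revenue is not a descendant of the intervened variable, it is unaffected.
Cost = -4 if Demand >= -1 else -5  [with Demand=5]  = -4
Revenue = max(Cost, Demand) - 2  [with Cost=-4, Demand=5]  = 3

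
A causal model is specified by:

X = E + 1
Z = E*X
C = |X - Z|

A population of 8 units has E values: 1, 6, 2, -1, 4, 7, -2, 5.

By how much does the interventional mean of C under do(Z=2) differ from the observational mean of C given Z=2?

1.5

do(Z=2) breaks Z's dependence on E. With Z=2 fixed, C across the units is 0, 5, 1, 2, 3, 6, 3, 4, mean 3.
Observing Z=2 restricts to units where Z's equation naturally yields 2: E ∈ {1, -2}. In that subpopulation C = 0, 3, mean 1.5.
Difference = 3 − 1.5 = 1.5.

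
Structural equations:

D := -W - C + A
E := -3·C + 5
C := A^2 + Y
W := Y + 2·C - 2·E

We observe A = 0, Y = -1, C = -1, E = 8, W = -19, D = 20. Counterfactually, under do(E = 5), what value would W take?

-13

Intervening sets E = 5 and removes its equation (E := -3·C + 5).
C = A^2 + Y  [with A=0, Y=-1]  = -1
W = Y + 2·C - 2·E  [with Y=-1, C=-1, E=5]  = -13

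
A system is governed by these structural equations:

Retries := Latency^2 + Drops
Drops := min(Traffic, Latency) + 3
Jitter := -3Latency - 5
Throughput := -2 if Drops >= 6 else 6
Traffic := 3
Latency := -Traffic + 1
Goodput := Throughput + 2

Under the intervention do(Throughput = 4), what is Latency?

do(Throughput=4) replaces the equation Throughput := -2 if Drops >= 6 else 6 with the constant Throughput = 4.
Latency is not downstream of the intervention, so its value is determined by the original equations.
Latency = -Traffic + 1  [with Traffic=3]  = -2

-2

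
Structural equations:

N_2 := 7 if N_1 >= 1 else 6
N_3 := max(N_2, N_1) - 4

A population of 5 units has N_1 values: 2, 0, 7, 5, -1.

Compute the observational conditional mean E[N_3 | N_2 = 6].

2

E[N_3|N_2=6] averages over only the 2 units with N_2=6 (N_1 = 0, -1): N_3 = 2, 2, mean 2.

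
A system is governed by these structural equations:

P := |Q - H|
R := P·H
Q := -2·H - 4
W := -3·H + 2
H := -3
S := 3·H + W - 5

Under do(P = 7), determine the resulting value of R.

Under do(P=7), the mechanism P := |Q - H| is discarded; P is fixed at 7.
R = P·H  [with P=7, H=-3]  = -21

-21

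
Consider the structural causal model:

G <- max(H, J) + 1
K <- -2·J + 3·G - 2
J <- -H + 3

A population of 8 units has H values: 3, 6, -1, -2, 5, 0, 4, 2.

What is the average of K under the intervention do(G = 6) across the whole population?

The intervention sets G=6 in all 8 units regardless of H. Recomputing K per unit gives 16, 22, 8, 6, 20, 10, 18, 14; average 14.25.

14.25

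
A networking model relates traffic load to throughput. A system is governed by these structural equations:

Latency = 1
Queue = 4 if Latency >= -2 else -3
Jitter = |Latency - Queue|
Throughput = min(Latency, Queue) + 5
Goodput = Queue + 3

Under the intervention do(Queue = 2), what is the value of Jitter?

1

The intervention breaks the incoming arrows to Queue: Queue = 4 if Latency >= -2 else -3 no longer applies, and Queue = 2.
Jitter = |Latency - Queue|  [with Latency=1, Queue=2]  = 1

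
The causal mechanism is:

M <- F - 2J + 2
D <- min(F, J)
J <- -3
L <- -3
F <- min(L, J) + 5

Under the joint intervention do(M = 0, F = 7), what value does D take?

-3

The joint intervention fixes M = 0, F = 7, removing each variable's own equation.
D = min(F, J)  [with F=7, J=-3]  = -3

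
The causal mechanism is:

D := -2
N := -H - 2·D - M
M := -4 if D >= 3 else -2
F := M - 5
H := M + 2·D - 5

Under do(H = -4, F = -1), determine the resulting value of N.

10

The joint intervention fixes H = -4, F = -1, removing each variable's own equation.
M = -4 if D >= 3 else -2  [with D=-2]  = -2
N = -H - 2·D - M  [with H=-4, D=-2, M=-2]  = 10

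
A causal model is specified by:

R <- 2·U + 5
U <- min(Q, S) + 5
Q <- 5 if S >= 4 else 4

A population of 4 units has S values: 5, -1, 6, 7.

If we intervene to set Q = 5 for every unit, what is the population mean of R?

The intervention sets Q=5 in all 4 units regardless of S. Recomputing R per unit gives 25, 13, 25, 25; average 22.

22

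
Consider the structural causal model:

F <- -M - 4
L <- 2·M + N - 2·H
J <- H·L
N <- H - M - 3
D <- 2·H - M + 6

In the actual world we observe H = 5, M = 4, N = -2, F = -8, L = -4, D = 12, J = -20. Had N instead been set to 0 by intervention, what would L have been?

do(N=0) replaces the equation N <- H - M - 3 with the constant N = 0.
L = 2·M + N - 2·H  [with M=4, N=0, H=5]  = -2

-2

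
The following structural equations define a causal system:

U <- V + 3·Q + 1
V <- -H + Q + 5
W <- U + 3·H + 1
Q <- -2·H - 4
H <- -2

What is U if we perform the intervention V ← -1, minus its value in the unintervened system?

The intervention breaks the incoming arrows to V: V <- -H + Q + 5 no longer applies, and V = -1.
Q = -2·H - 4  [with H=-2]  = 0
U = V + 3·Q + 1  [with V=-1, Q=0]  = 0
Without intervention: Q = -2·H - 4  [with H=-2]  = 0; V = -H + Q + 5  [with H=-2, Q=0]  = 7; U = V + 3·Q + 1  [with V=7, Q=0]  = 8.
Change = 0 − 8 = -8.

-8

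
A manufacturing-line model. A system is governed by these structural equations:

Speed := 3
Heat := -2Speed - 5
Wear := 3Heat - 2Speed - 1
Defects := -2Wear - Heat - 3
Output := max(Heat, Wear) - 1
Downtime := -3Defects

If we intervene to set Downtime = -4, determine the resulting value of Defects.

88

do(Downtime=-4) replaces the equation Downtime := -3Defects with the constant Downtime = -4.
No directed path runs from Downtime to Defects, so Defects keeps its natural value.
Heat = -2Speed - 5  [with Speed=3]  = -11
Wear = 3Heat - 2Speed - 1  [with Heat=-11, Speed=3]  = -40
Defects = -2Wear - Heat - 3  [with Wear=-40, Heat=-11]  = 88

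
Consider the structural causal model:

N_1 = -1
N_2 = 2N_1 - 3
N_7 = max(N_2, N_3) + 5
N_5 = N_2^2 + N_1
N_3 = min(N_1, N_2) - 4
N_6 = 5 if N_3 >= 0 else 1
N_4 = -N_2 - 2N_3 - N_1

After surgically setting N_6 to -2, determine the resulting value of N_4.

24

do(N_6=-2) replaces the equation N_6 = 5 if N_3 >= 0 else 1 with the constant N_6 = -2.
No directed path runs from N_6 to N_4, so N_4 keeps its natural value.
N_2 = 2N_1 - 3  [with N_1=-1]  = -5
N_3 = min(N_1, N_2) - 4  [with N_1=-1, N_2=-5]  = -9
N_4 = -N_2 - 2N_3 - N_1  [with N_2=-5, N_3=-9, N_1=-1]  = 24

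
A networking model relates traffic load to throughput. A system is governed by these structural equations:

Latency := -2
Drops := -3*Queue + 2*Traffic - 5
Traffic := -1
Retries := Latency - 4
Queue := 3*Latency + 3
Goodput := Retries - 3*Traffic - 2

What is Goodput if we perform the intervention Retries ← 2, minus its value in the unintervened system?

8

The intervention breaks the incoming arrows to Retries: Retries := Latency - 4 no longer applies, and Retries = 2.
Goodput = Retries - 3*Traffic - 2  [with Retries=2, Traffic=-1]  = 3
Without intervention: Retries = Latency - 4  [with Latency=-2]  = -6; Goodput = Retries - 3*Traffic - 2  [with Retries=-6, Traffic=-1]  = -5.
Change = 3 − (-5) = 8.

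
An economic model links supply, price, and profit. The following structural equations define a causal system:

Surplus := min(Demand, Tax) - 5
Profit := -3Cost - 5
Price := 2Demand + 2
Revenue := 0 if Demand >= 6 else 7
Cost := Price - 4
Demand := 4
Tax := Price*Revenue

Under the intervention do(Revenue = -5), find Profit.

Under do(Revenue=-5), the mechanism Revenue := 0 if Demand >= 6 else 7 is discarded; Revenue is fixed at -5.
Since Profit is not a descendant of the intervened variable, it is unaffected.
Price = 2Demand + 2  [with Demand=4]  = 10
Cost = Price - 4  [with Price=10]  = 6
Profit = -3Cost - 5  [with Cost=6]  = -23

-23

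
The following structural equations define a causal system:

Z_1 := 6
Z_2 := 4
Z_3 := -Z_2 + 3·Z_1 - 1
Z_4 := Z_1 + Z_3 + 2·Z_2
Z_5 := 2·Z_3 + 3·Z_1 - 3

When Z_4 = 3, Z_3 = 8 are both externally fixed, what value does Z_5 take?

The joint intervention fixes Z_4 = 3, Z_3 = 8, removing each variable's own equation.
Z_5 = 2·Z_3 + 3·Z_1 - 3  [with Z_3=8, Z_1=6]  = 31

31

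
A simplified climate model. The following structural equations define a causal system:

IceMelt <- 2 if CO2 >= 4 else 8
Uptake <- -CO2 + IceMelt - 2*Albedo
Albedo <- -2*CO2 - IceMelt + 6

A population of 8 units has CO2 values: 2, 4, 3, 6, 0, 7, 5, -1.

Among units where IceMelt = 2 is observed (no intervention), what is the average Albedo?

-7

E[Albedo|IceMelt=2] averages over only the 4 units with IceMelt=2 (CO2 = 4, 6, 7, 5): Albedo = -4, -8, -10, -6, mean -7.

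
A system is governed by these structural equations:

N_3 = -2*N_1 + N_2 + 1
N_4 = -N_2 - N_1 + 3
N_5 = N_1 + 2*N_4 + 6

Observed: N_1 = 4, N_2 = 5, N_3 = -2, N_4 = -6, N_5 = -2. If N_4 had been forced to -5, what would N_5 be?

0

Intervening sets N_4 = -5 and removes its equation (N_4 = -N_2 - N_1 + 3).
N_5 = N_1 + 2*N_4 + 6  [with N_1=4, N_4=-5]  = 0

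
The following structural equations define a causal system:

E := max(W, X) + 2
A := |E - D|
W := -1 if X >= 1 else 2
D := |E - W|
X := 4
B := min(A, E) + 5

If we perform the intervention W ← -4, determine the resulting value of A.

4

do(W=-4) replaces the equation W := -1 if X >= 1 else 2 with the constant W = -4.
E = max(W, X) + 2  [with W=-4, X=4]  = 6
D = |E - W|  [with E=6, W=-4]  = 10
A = |E - D|  [with E=6, D=10]  = 4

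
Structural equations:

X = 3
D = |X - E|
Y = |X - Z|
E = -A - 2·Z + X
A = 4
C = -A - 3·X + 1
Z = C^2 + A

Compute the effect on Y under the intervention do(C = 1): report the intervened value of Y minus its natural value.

-143

The intervention breaks the incoming arrows to C: C = -A - 3·X + 1 no longer applies, and C = 1.
Z = C^2 + A  [with C=1, A=4]  = 5
Y = |X - Z|  [with X=3, Z=5]  = 2
Without intervention: C = -A - 3·X + 1  [with A=4, X=3]  = -12; Z = C^2 + A  [with C=-12, A=4]  = 148; Y = |X - Z|  [with X=3, Z=148]  = 145.
Change = 2 − 145 = -143.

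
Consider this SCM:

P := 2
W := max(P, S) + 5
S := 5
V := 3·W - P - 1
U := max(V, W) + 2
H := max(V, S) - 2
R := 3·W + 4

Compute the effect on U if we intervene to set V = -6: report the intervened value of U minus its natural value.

-17

The intervention breaks the incoming arrows to V: V := 3·W - P - 1 no longer applies, and V = -6.
W = max(P, S) + 5  [with P=2, S=5]  = 10
U = max(V, W) + 2  [with V=-6, W=10]  = 12
Without intervention: W = max(P, S) + 5  [with P=2, S=5]  = 10; V = 3·W - P - 1  [with W=10, P=2]  = 27; U = max(V, W) + 2  [with V=27, W=10]  = 29.
Change = 12 − 29 = -17.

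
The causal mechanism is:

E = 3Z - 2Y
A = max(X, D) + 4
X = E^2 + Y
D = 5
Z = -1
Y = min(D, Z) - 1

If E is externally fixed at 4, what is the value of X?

Intervening sets E = 4 and removes its equation (E = 3Z - 2Y).
Y = min(D, Z) - 1  [with D=5, Z=-1]  = -2
X = E^2 + Y  [with E=4, Y=-2]  = 14

14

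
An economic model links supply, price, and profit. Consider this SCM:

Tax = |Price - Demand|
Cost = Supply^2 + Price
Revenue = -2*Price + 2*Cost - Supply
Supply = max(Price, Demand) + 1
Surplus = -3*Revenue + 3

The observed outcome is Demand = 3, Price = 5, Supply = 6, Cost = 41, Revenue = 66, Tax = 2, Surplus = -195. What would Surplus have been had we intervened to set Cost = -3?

The intervention breaks the incoming arrows to Cost: Cost = Supply^2 + Price no longer applies, and Cost = -3.
Supply = max(Price, Demand) + 1  [with Price=5, Demand=3]  = 6
Revenue = -2*Price + 2*Cost - Supply  [with Price=5, Cost=-3, Supply=6]  = -22
Surplus = -3*Revenue + 3  [with Revenue=-22]  = 69

69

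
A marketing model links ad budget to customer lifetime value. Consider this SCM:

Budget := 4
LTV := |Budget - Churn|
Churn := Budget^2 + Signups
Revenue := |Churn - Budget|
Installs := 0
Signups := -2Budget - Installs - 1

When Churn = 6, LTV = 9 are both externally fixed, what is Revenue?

Setting Churn = 6, LTV = 9 by intervention discards those variables' equations.
Revenue = |Churn - Budget|  [with Churn=6, Budget=4]  = 2

2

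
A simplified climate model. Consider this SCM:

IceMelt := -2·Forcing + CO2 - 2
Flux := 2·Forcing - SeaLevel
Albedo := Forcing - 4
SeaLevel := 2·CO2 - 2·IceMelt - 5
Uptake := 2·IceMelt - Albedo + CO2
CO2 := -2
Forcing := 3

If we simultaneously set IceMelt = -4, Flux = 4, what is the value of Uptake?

Under do(IceMelt = -4, Flux = 4), each intervened variable's structural equation is replaced by its fixed value.
Albedo = Forcing - 4  [with Forcing=3]  = -1
Uptake = 2·IceMelt - Albedo + CO2  [with IceMelt=-4, Albedo=-1, CO2=-2]  = -9

-9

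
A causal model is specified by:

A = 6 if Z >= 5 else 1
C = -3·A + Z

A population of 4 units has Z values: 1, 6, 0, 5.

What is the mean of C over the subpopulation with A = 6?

E[C|A=6] averages over only the 2 units with A=6 (Z = 6, 5): C = -12, -13, mean -12.5.

-12.5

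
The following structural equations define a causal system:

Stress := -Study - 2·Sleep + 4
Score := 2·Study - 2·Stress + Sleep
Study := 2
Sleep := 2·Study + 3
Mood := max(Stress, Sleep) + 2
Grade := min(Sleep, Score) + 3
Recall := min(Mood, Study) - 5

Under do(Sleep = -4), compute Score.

Under do(Sleep=-4), the mechanism Sleep := 2·Study + 3 is discarded; Sleep is fixed at -4.
Stress = -Study - 2·Sleep + 4  [with Study=2, Sleep=-4]  = 10
Score = 2·Study - 2·Stress + Sleep  [with Study=2, Stress=10, Sleep=-4]  = -20

-20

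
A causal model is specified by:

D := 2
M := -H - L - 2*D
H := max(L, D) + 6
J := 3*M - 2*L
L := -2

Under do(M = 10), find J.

34

Intervening sets M = 10 and removes its equation (M := -H - L - 2*D).
J = 3*M - 2*L  [with M=10, L=-2]  = 34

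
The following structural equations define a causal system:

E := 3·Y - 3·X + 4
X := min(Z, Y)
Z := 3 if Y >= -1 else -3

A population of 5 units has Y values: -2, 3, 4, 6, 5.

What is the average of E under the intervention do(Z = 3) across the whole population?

7.6

Every unit gets Z=3 under the intervention. E values become 4, 4, 7, 13, 10; E[E|do(Z=3)] = 7.6.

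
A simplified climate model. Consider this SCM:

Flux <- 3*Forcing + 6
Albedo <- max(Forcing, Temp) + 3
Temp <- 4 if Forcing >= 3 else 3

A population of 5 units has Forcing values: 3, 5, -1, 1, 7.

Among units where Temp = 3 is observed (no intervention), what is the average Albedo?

6

E[Albedo|Temp=3] averages over only the 2 units with Temp=3 (Forcing = -1, 1): Albedo = 6, 6, mean 6.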